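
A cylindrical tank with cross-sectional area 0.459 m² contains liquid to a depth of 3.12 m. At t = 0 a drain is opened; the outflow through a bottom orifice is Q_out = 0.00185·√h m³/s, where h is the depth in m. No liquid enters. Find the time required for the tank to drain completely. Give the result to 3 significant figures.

876 s

Mass balance (ρ constant): A dh/dt = −0.00185 √h.
∫ h^(−1/2) dh = −(0.00185/A) ∫ dt, giving 2√h = 2√h₀ − (0.00185/A) t.
Set h = 0: 2√h₀ = (0.00185/A) t_empty ⇒ t_empty = 2A√h₀/0.00185.
t_empty = 2·0.459·√3.12/0.00185 = 0.91800·1.7664/0.00185 = 876.49 s.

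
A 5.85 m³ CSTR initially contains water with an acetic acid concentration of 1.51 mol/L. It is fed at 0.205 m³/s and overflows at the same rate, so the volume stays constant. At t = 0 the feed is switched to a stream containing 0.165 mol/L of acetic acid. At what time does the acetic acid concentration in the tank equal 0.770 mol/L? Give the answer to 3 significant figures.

22.8 s

Unsteady species balance (constant V, well mixed): V dC/dt = Q(C_in − C), so τ = V/Q = 28.537 s.
C(t) = C_in + (C₀ − C_in) e^(−t/τ). Set C = 0.770 and solve for t:
e^(−t/τ) = (C − C_in)/(C₀ − C_in) = (0.770 − 0.165)/(1.51 − 0.165) = 0.44981
t = −τ ln(…) = 28.537 × 0.79892 = 22.798 s.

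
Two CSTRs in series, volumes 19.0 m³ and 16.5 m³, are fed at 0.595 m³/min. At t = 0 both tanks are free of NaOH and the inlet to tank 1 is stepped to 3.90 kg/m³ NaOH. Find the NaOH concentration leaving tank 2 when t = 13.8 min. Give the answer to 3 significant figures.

0.310 kg/m³

Each tank obeys Vᵢ dCᵢ/dt = Q(Cᵢ₋₁ − Cᵢ), so τᵢ = Vᵢ/Q.
τ₁ = 19.0/0.595 = 31.933 min; τ₂ = 16.5/0.595 = 27.731 min.
Solving the cascade with C₁(0)=C₂(0)=0 gives C₂(t) = C_in[1 − (τ₁ e^(−t/τ₁) − τ₂ e^(−t/τ₂))/(τ₁ − τ₂)].
At t = 13.8: e^(−t/τ₁) = 0.64911, e^(−t/τ₂) = 0.60797.
C₂ = 3.90·[1 − (31.933·0.64911 − 27.731·0.60797)/(4.2017)] = 3.90·0.079363 = 0.30952 kg/m³.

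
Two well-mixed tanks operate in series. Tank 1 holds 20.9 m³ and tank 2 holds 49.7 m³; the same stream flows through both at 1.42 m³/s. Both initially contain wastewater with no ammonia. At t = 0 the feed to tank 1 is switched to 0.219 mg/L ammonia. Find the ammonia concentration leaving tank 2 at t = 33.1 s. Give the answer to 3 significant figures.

0.0890 mg/L

Time constants: τᵢ = Vᵢ/Q for each well-mixed tank.
τ₁ = 20.9/1.42 = 14.718 s; τ₂ = 49.7/1.42 = 35.000 s.
Tank 1: C₁ = C_in(1 − e^(−t/τ₁)). Tank 2 (τ₁ ≠ τ₂): C₂ = C_in[1 − (τ₁ e^(−t/τ₁) − τ₂ e^(−t/τ₂))/(τ₁ − τ₂)].
At t = 33.1: e^(−t/τ₁) = 0.10552, e^(−t/τ₂) = 0.38840.
C₂ = 0.219·[1 − (14.718·0.10552 − 35.000·0.38840)/(-20.282)] = 0.219·0.40631 = 0.088982 mg/L.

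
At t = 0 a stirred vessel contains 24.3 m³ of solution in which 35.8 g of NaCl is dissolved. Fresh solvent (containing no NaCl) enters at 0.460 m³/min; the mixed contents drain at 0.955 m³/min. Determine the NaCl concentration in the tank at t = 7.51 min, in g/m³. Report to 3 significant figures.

1.26 g/m³

Total volume: dV/dt = Q_in − Q_out = -0.49500 m³/min, so V(t) = 24.3 − 0.49500 t and V(7.51) = 20.583 m³.
Solute balance: dm/dt = 0 − Q_out C = −Q_out m/V(t).
Separate: dm/m = −Q_out dt/V(t) ⇒ ln(m/m₀) = −(Q_out/(Q_in−Q_out)) ln(V/V₀).
m = m₀ (V₀/V)^(Q_out/(Q_in−Q_out)) = 35.8 × (24.3/20.583)^(-1.9293) = 25.988 g.
C = m/V = 25.988/20.583 = 1.2626 g/m³.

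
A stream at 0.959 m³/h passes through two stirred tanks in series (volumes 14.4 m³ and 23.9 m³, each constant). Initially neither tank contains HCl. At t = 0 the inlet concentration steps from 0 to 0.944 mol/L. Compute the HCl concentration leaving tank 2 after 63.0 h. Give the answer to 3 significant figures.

Each tank obeys Vᵢ dCᵢ/dt = Q(Cᵢ₋₁ − Cᵢ), so τᵢ = Vᵢ/Q.
τ₁ = 14.4/0.959 = 15.016 h; τ₂ = 23.9/0.959 = 24.922 h.
Tank 1: C₁ = C_in(1 − e^(−t/τ₁)). Tank 2 (τ₁ ≠ τ₂): C₂ = C_in[1 − (τ₁ e^(−t/τ₁) − τ₂ e^(−t/τ₂))/(τ₁ − τ₂)].
At t = 63.0: e^(−t/τ₁) = 0.015061, e^(−t/τ₂) = 0.079826.
C₂ = 0.944·[1 − (15.016·0.015061 − 24.922·0.079826)/(-9.9062)] = 0.944·0.82200 = 0.77597 mol/L.

0.776 mol/L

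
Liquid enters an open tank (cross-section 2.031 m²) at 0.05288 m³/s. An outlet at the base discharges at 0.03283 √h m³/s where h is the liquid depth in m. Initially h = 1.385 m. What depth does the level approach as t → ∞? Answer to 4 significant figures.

2.594 m

A dh/dt = Q_in − 0.03283 √h. Steady state requires inflow = outflow:
Q_in = 0.03283 √h_ss ⇒ √h_ss = 0.05288/0.03283 = 1.61072.
h_ss = 1.61072² = 2.59443 m. (Since h₀ = 1.385 m < h_ss, the level will rise toward this value.)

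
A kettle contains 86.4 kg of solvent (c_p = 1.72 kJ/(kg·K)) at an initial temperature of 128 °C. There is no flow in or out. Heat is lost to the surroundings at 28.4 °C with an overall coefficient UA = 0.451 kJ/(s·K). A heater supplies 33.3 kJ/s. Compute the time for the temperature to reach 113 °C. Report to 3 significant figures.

Lumped-capacitance energy balance: M c_p dT/dt = UA(T_amb − T) + Q̇.
τ = M c_p/UA = 329.51 s; T_ss = T_amb + Q̇/UA = 28.4 + 33.3/0.451 = 102.24 °C.
T(t) = T_ss + (T₀ − T_ss)e^(−t/τ); set T = 113:
t = −τ ln[(T − T_ss)/(T₀ − T_ss)] = −329.51 · ln(0.41779) = 287.58 s.

288 s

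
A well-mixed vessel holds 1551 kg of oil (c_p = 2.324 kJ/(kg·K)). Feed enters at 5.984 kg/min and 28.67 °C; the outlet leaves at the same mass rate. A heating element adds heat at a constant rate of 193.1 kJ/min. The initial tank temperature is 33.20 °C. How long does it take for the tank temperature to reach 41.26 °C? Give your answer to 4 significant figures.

Energy balance: M c_p dT/dt = ṁ c_p (T_in − T) + 193.1.
τ = M/ṁ = 259.191 min; T_ss = T_in + Q̇/(ṁ c_p) = 42.5553 °C.
T(t) = T_ss + (T₀ − T_ss) e^(−t/τ). Set T = 41.26:
e^(−t/τ) = (41.26 − 42.5553)/(33.20 − 42.5553) = 0.138454
t = −259.191 · ln(0.138454) = 512.477 min.

512.5 min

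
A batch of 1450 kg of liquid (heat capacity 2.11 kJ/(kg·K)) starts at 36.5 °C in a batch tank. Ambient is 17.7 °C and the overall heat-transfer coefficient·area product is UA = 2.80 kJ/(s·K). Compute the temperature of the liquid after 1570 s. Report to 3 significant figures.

Energy balance: M c_p dT/dt = −UA(T − T_amb).
dT/dt = (T_ss − T)/τ with T_ss = T_amb = 17.700 °C, τ = M c_p/UA = 1450·2.11/2.80 = 1092.7 s.
T approaches T_ss exponentially: T(t) = T_ss + (T₀ − T_ss) e^(−t/τ).
T(1570) = 17.700 + (18.800)·0.23768 = 22.168 °C.

22.2 °C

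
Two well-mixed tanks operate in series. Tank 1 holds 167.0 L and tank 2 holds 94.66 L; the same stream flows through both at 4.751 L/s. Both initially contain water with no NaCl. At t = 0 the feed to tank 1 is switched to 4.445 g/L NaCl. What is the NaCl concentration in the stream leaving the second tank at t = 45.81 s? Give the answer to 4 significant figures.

Each tank obeys Vᵢ dCᵢ/dt = Q(Cᵢ₋₁ − Cᵢ), so τᵢ = Vᵢ/Q.
τ₁ = 167.0/4.751 = 35.1505 s; τ₂ = 94.66/4.751 = 19.9242 s.
Solving the cascade with C₁(0)=C₂(0)=0 gives C₂(t) = C_in[1 − (τ₁ e^(−t/τ₁) − τ₂ e^(−t/τ₂))/(τ₁ − τ₂)].
At t = 45.81: e^(−t/τ₁) = 0.271647, e^(−t/τ₂) = 0.100338.
C₂ = 4.445·[1 − (35.1505·0.271647 − 19.9242·0.100338)/(15.2263)] = 4.445·0.504189 = 2.24112 g/L.

2.241 g/L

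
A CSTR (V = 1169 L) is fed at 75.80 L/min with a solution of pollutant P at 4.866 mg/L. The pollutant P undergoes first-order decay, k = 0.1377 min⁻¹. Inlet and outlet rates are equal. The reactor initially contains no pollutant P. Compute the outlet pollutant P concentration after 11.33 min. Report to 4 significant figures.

Species balance: V dC/dt = Q C_in − Q C − k V C.
dC/dt = (Q/V) C_in − (Q/V + k) C; effective rate a = Q/V + k = 0.0648417 + 0.1377 = 0.202542 min⁻¹.
C_ss = Q C_in/(Q + kV) = 1.55780 mg/L; C(t) = C_ss + (C₀ − C_ss) e^(−a t).
C(11.33) = 1.55780 + (-1.55780)·e^(−0.202542·11.33) = 1.55780 + (-1.55780)·0.100782 = 1.40080 mg/L.

1.401 mg/L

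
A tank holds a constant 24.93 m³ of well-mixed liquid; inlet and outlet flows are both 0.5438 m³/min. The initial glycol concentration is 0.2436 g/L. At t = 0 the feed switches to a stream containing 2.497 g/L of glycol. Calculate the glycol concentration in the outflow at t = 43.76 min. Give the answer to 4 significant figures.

1.629 g/L

Accumulation = in − out for the solute gives V dC/dt = Q(C_in − C).
Rewrite as dC/dt + C/τ = C_in/τ, τ = V/Q = 45.8441 min.
Integrating: C(t) = C_in + (C₀ − C_in) e^(−t/τ).
C(43.76) = 2.497 + (0.2436 − 2.497)·e^(−43.76/45.8441) = 2.497 + (-2.25340)·0.384989 = 1.62947 g/L.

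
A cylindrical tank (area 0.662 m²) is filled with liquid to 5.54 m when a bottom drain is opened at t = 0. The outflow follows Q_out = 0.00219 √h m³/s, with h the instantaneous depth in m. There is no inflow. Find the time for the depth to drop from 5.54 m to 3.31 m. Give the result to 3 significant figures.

323 s

A dh/dt = −Q_out = −0.00219 √h.
∫ h^(−1/2) dh = −(0.00219/A) ∫ dt, giving 2√h = 2√h₀ − (0.00219/A) t.
t = 2A(√h₀ − √h)/0.00219 = 2·0.662·(√5.54 − √3.31)/0.00219
  = 1.3240 × (2.3537 − 1.8193) / 0.00219 = 323.07 s.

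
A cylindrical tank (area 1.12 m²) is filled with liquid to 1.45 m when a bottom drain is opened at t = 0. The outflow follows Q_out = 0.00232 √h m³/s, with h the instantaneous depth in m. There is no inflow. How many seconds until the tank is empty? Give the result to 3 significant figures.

With no inflow, A dh/dt = −0.00232 √h.
∫ h^(−1/2) dh = −(0.00232/A) ∫ dt, giving 2√h = 2√h₀ − (0.00232/A) t.
Set h = 0: 2√h₀ = (0.00232/A) t_empty ⇒ t_empty = 2A√h₀/0.00232.
t_empty = 2·1.12·√1.45/0.00232 = 2.2400·1.2042/0.00232 = 1162.6 s.

1160 s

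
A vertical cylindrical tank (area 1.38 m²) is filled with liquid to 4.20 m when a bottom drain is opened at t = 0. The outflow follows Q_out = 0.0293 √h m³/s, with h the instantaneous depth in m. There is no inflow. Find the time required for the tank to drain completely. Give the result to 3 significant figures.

A dh/dt = −Q_out = −0.0293 √h.
This is separable: 2 d(√h)/dt = −0.0293/A, so √h = √h₀ − (0.0293/(2A)) t.
Tank is empty when √h = 0: t_empty = 2A√h₀/0.0293.
t_empty = 2·1.38·√4.20/0.0293 = 2.7600·2.0494/0.0293 = 193.05 s.

193 s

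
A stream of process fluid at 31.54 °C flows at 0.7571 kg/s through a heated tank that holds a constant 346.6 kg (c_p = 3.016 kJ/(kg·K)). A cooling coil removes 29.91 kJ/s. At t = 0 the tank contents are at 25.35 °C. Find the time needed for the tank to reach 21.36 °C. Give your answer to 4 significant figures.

M c_p dT/dt = ṁ c_p (T_in − T) − Q̇.
τ = M/ṁ = 457.799 s; T_ss = T_in − Q̇/(ṁ c_p) = 18.4412 °C.
T(t) = T_ss + (T₀ − T_ss) e^(−t/τ). Set T = 21.36:
e^(−t/τ) = (21.36 − 18.4412)/(25.35 − 18.4412) = 0.422476
t = −457.799 · ln(0.422476) = 394.450 s.

394.4 s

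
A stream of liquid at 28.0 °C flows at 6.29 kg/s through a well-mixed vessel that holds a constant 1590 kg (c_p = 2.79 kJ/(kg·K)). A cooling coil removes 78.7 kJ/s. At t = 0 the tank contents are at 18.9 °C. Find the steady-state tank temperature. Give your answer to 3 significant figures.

23.5 °C

Heat balance on the well-mixed liquid: M c_p dT/dt = ṁ c_p (T_in − T) − 78.7.
At steady state dT/dt = 0 ⇒ T_ss = T_in − Q̇/(ṁ c_p) = 28.0 − 78.7/(6.29·2.79) = 23.515 °C.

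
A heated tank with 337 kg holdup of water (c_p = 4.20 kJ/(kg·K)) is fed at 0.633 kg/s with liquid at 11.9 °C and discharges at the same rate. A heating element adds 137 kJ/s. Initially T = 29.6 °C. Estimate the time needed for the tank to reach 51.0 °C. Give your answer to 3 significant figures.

Energy balance: M c_p dT/dt = ṁ c_p (T_in − T) + 137.
τ = M/ṁ = 532.39 s; T_ss = T_in + Q̇/(ṁ c_p) = 63.431 °C.
T(t) = T_ss + (T₀ − T_ss) e^(−t/τ). Set T = 51.0:
e^(−t/τ) = (51.0 − 63.431)/(29.6 − 63.431) = 0.36744
t = −532.39 · ln(0.36744) = 533.02 s.

533 s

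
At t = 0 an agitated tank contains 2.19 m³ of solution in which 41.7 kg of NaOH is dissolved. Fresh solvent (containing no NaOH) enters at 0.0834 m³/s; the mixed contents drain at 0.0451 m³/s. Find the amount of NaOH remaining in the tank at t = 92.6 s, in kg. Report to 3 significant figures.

Total volume: dV/dt = Q_in − Q_out = 0.038300 m³/s, so V(t) = 2.19 + 0.038300 t and V(92.6) = 5.7366 m³.
Solute balance: dm/dt = 0 − Q_out C = −Q_out m/V(t).
Separate: dm/m = −Q_out dt/V(t) ⇒ ln(m/m₀) = −(Q_out/(Q_in−Q_out)) ln(V/V₀).
m = m₀ (V₀/V)^(Q_out/(Q_in−Q_out)) = 41.7 × (2.19/5.7366)^(1.1775) = 13.418 kg.

13.4 kg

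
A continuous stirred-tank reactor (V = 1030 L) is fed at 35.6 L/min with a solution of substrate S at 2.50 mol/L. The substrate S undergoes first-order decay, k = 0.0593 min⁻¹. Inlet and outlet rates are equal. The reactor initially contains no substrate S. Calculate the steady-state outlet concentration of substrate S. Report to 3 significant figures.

0.921 mol/L

Species balance: V dC/dt = Q C_in − Q C − k V C.
Steady state (dC/dt = 0): C_ss = Q C_in/(Q + kV) = C_in/(1 + kV/Q).
C_ss = 35.6·2.50/(35.6 + 0.0593·1030) = 89.000/96.679 = 0.92057 mol/L.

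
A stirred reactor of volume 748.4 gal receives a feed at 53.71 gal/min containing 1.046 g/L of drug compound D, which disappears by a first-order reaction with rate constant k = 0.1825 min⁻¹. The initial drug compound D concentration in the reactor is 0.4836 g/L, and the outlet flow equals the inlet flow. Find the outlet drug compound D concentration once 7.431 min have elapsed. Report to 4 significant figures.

V dC/dt = Q(C_in − C) − k V C.
This is linear with rate a = Q/V + k = 0.254266 min⁻¹.
C_ss = Q C_in/(Q + kV) = 0.295232 g/L; C(t) = C_ss + (C₀ − C_ss) e^(−a t).
C(7.431) = 0.295232 + (0.188368)·e^(−0.254266·7.431) = 0.295232 + (0.188368)·0.151154 = 0.323705 g/L.

0.3237 g/L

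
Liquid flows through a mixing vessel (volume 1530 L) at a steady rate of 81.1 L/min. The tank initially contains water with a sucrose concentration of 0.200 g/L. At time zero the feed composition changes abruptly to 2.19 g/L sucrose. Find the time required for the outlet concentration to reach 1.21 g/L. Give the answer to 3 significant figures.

Species balance on the tank: V dC/dt = Q(C_in − C), so τ = V/Q = 18.866 min.
C(t) = C_in + (C₀ − C_in) e^(−t/τ). Set C = 1.21 and solve for t:
e^(−t/τ) = (C − C_in)/(C₀ − C_in) = (1.21 − 2.19)/(0.200 − 2.19) = 0.49246
t = −τ ln(…) = 18.866 × 0.70834 = 13.363 min.

13.4 min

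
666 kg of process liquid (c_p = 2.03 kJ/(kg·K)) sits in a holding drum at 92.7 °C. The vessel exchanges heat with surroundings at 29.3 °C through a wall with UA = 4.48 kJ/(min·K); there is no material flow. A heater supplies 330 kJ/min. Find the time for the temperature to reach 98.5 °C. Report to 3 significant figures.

M c_p dT/dt = −UA(T − T_amb) + Q̇.
τ = M c_p/UA = 301.78 min; T_ss = T_amb + Q̇/UA = 29.3 + 330/4.48 = 102.96 °C.
T(t) = T_ss + (T₀ − T_ss)e^(−t/τ); set T = 98.5:
t = −τ ln[(T − T_ss)/(T₀ − T_ss)] = −301.78 · ln(0.43474) = 251.39 min.

251 min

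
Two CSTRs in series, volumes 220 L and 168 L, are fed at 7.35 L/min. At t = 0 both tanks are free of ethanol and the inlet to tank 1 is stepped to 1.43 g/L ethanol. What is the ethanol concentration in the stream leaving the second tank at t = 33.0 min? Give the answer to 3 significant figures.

Each tank obeys Vᵢ dCᵢ/dt = Q(Cᵢ₋₁ − Cᵢ), so τᵢ = Vᵢ/Q.
τ₁ = 220/7.35 = 29.932 min; τ₂ = 168/7.35 = 22.857 min.
Solving the cascade with C₁(0)=C₂(0)=0 gives C₂(t) = C_in[1 − (τ₁ e^(−t/τ₁) − τ₂ e^(−t/τ₂))/(τ₁ − τ₂)].
At t = 33.0: e^(−t/τ₁) = 0.33204, e^(−t/τ₂) = 0.23604.
C₂ = 1.43·[1 − (29.932·0.33204 − 22.857·0.23604)/(7.0748)] = 1.43·0.35781 = 0.51167 g/L.

0.512 g/L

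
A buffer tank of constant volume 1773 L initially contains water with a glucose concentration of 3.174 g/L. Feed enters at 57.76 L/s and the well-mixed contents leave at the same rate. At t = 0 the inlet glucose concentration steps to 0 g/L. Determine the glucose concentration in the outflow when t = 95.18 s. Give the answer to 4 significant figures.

Unsteady species balance (constant V, well mixed): V dC/dt = Q(C_in − C).
Rewrite as dC/dt + C/τ = C_in/τ, τ = V/Q = 30.6960 s.
This is linear first-order; C(t) = C_in + (C₀ − C_in) e^(−t/τ).
C(95.18) = 0 + (3.174 − 0)·e^(−95.18/30.6960) = 0 + (3.17400)·0.0450163 = 0.142882 g/L.

0.1429 g/L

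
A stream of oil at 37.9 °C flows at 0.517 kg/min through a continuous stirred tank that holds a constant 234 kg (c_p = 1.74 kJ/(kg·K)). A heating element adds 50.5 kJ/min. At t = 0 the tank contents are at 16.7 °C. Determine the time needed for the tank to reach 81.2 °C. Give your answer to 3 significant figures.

M c_p dT/dt = ṁ c_p (T_in − T) + Q̇.
τ = M/ṁ = 452.61 min; T_ss = T_in + Q̇/(ṁ c_p) = 94.037 °C.
T(t) = T_ss + (T₀ − T_ss) e^(−t/τ). Set T = 81.2:
e^(−t/τ) = (81.2 − 94.037)/(16.7 − 94.037) = 0.16599
t = −452.61 · ln(0.16599) = 812.81 min.

813 min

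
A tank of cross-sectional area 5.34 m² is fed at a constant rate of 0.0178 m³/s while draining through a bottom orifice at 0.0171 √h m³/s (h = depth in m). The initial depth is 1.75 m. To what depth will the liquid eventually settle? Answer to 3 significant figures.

Accumulation of liquid (constant cross-section A): A dh/dt = Q_in − 0.0171 √h. At steady state dh/dt = 0:
Q_in = 0.0171 √h_ss ⇒ √h_ss = 0.0178/0.0171 = 1.0409.
h_ss = 1.0409² = 1.0835 m. (Since h₀ = 1.75 m > h_ss, the level will fall toward this value.)

1.08 m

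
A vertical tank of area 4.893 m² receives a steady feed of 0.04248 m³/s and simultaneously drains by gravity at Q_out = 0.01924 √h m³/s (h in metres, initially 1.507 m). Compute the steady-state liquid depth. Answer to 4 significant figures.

Level balance: A dh/dt = 0.04248 − 0.01924 √h. Setting dh/dt = 0:
Q_in = 0.01924 √h_ss ⇒ √h_ss = 0.04248/0.01924 = 2.20790.
h_ss = 2.20790² = 4.87482 m. (Since h₀ = 1.507 m < h_ss, the level will rise toward this value.)

4.875 m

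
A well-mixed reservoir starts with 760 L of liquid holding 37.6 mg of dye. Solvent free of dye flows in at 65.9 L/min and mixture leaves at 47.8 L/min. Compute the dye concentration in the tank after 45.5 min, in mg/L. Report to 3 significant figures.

0.00342 mg/L

Let m(t) be the amount of dye. Volume: V(t) = V₀ + (Q_in − Q_out) t = 760 + 18.100 t; V(45.5) = 1583.6 L.
Solute balance: dm/dt = 0 − Q_out C = −Q_out m/V(t).
dm/m = −Q_out dt/(V₀ + 18.100 t); integrating gives ln(m/m₀) = −(Q_out/(Q_in−Q_out)) ln(V/V₀).
m = m₀ (V₀/V)^(Q_out/(Q_in−Q_out)) = 37.6 × (760/1583.6)^(2.6409) = 5.4104 mg.
C = m/V = 5.4104/1583.6 = 0.0034166 mg/L.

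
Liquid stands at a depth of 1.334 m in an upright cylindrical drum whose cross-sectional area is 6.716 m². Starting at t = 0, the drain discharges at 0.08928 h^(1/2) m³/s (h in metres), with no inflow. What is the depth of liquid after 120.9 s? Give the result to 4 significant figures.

0.1235 m

Unsteady balance on liquid volume: A dh/dt = −0.08928 √h.
Separate and integrate: 2(√h − √h₀) = −(0.08928/A) t.
√h = √1.334 − 0.08928·120.9/(2·6.716) = 1.15499 − 0.803600 = 0.351389.
h = 0.351389² = 0.123475 m.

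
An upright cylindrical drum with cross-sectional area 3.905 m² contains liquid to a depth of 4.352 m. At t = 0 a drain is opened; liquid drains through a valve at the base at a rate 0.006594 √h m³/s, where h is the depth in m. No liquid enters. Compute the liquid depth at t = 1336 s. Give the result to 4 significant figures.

0.9181 m

A dh/dt = −Q_out = −0.006594 √h.
Separate and integrate: 2(√h − √h₀) = −(0.006594/A) t.
√h = √4.352 − 0.006594·1336/(2·3.905) = 2.08614 − 1.12799 = 0.958157.
h = 0.958157² = 0.918065 m.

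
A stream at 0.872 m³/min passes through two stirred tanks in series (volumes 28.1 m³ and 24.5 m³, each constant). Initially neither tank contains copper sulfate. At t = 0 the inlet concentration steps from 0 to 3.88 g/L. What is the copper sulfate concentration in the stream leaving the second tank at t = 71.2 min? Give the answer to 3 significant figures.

Time constants: τᵢ = Vᵢ/Q for each well-mixed tank.
τ₁ = 28.1/0.872 = 32.225 min; τ₂ = 24.5/0.872 = 28.096 min.
Tank 1: C₁ = C_in(1 − e^(−t/τ₁)). Tank 2 (τ₁ ≠ τ₂): C₂ = C_in[1 − (τ₁ e^(−t/τ₁) − τ₂ e^(−t/τ₂))/(τ₁ − τ₂)].
At t = 71.2: e^(−t/τ₁) = 0.10976, e^(−t/τ₂) = 0.079330.
C₂ = 3.88·[1 − (32.225·0.10976 − 28.096·0.079330)/(4.1284)] = 3.88·0.68317 = 2.6507 g/L.

2.65 g/L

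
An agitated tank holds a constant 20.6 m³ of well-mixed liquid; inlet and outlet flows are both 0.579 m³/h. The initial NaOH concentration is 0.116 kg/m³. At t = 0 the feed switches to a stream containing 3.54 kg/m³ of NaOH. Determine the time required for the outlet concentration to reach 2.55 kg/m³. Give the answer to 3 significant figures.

Transient balance on the dissolved component: V dC/dt = Q(C_in − C), so τ = V/Q = 35.579 h.
C(t) = C_in + (C₀ − C_in) e^(−t/τ). Set C = 2.55 and solve for t:
e^(−t/τ) = (C − C_in)/(C₀ − C_in) = (2.55 − 3.54)/(0.116 − 3.54) = 0.28914
t = −τ ln(…) = 35.579 × 1.2409 = 44.148 h.

44.1 h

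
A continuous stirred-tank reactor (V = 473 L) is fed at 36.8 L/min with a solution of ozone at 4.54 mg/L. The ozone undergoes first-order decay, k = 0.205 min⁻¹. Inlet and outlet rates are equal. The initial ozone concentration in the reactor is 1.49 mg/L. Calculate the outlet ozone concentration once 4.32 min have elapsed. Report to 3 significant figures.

V dC/dt = Q(C_in − C) − k V C.
dC/dt = (Q/V) C_in − (Q/V + k) C; effective rate a = Q/V + k = 0.077801 + 0.205 = 0.28280 min⁻¹.
C_ss = Q C_in/(Q + kV) = 1.2490 mg/L; C(t) = C_ss + (C₀ − C_ss) e^(−a t).
C(4.32) = 1.2490 + (0.24100)·e^(−0.28280·4.32) = 1.2490 + (0.24100)·0.29473 = 1.3200 mg/L.

1.32 mg/L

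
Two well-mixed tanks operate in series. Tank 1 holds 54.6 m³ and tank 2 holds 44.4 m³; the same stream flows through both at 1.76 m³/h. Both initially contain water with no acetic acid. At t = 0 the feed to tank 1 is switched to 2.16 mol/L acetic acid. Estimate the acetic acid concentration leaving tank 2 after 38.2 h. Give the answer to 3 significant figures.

Species balance on tank i: dCᵢ/dt = (Cᵢ₋₁ − Cᵢ)/τᵢ with τᵢ = Vᵢ/Q.
τ₁ = 54.6/1.76 = 31.023 h; τ₂ = 44.4/1.76 = 25.227 h.
Tank 1: C₁ = C_in(1 − e^(−t/τ₁)). Tank 2 (τ₁ ≠ τ₂): C₂ = C_in[1 − (τ₁ e^(−t/τ₁) − τ₂ e^(−t/τ₂))/(τ₁ − τ₂)].
At t = 38.2: e^(−t/τ₁) = 0.29190, e^(−t/τ₂) = 0.21998.
C₂ = 2.16·[1 − (31.023·0.29190 − 25.227·0.21998)/(5.7955)] = 2.16·0.39504 = 0.85328 mol/L.

0.853 mol/L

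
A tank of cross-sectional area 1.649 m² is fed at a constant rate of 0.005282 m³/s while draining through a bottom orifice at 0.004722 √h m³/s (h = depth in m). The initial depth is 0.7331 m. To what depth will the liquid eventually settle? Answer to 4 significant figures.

Mass balance (ρ constant): A dh/dt = Q_in − 0.004722 √h. At steady state dh/dt = 0:
Q_in = 0.004722 √h_ss ⇒ √h_ss = 0.005282/0.004722 = 1.11859.
h_ss = 1.11859² = 1.25125 m. (Since h₀ = 0.7331 m < h_ss, the level will rise toward this value.)

1.251 m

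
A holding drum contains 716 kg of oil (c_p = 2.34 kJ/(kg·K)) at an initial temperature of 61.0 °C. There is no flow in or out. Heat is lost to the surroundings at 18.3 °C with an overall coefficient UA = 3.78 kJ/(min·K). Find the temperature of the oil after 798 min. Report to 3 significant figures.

25.4 °C

M c_p dT/dt = −UA(T − T_amb).
dT/dt = (T_ss − T)/τ with T_ss = T_amb = 18.300 °C, τ = M c_p/UA = 716·2.34/3.78 = 443.24 min.
T approaches T_ss exponentially: T(t) = T_ss + (T₀ − T_ss) e^(−t/τ).
T(798) = 18.300 + (42.700)·0.16523 = 25.356 °C.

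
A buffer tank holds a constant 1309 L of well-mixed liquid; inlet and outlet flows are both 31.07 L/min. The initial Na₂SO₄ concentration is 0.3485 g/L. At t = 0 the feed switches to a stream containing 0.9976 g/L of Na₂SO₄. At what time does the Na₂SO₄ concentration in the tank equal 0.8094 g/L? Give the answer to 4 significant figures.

52.16 min

Species balance: V dC/dt = Q(C_in − C) ⇒ τ = V/Q = 42.1307 min.
C(t) = C_in + (C₀ − C_in) e^(−t/τ). Set C = 0.8094 and solve for t:
e^(−t/τ) = (C − C_in)/(C₀ − C_in) = (0.8094 − 0.9976)/(0.3485 − 0.9976) = 0.289940
t = −τ ln(…) = 42.1307 × 1.23808 = 52.1612 min.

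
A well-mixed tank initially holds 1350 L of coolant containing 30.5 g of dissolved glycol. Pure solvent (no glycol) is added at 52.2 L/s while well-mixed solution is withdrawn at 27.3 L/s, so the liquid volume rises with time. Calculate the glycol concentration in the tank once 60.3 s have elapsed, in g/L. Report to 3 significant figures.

0.00471 g/L

Total volume: dV/dt = Q_in − Q_out = 24.900 L/s, so V(t) = 1350 + 24.900 t and V(60.3) = 2851.5 L.
Solute balance: dm/dt = 0 − Q_out C = −Q_out m/V(t).
Separate: dm/m = −Q_out dt/V(t) ⇒ ln(m/m₀) = −(Q_out/(Q_in−Q_out)) ln(V/V₀).
m = m₀ (V₀/V)^(Q_out/(Q_in−Q_out)) = 30.5 × (1350/2851.5)^(1.0964) = 13.436 g.
C = m/V = 13.436/2851.5 = 0.0047119 g/L.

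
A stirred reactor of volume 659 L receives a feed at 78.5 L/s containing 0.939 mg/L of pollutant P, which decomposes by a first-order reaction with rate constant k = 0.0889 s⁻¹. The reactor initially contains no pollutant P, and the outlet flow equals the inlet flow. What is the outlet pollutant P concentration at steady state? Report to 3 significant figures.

0.538 mg/L

Accumulation = in − out − consumed: V dC/dt = Q C_in − Q C − k V C.
Steady state (dC/dt = 0): C_ss = Q C_in/(Q + kV) = C_in/(1 + kV/Q).
C_ss = 78.5·0.939/(78.5 + 0.0889·659) = 73.712/137.09 = 0.53771 mg/L.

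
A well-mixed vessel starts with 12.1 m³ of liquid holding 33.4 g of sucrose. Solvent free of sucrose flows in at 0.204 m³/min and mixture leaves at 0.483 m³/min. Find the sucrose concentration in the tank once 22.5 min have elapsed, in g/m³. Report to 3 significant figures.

Total volume: dV/dt = Q_in − Q_out = -0.27900 m³/min, so V(t) = 12.1 − 0.27900 t and V(22.5) = 5.8225 m³.
Solute balance: dm/dt = 0 − Q_out C = −Q_out m/V(t).
dm/m = −Q_out dt/(V₀ − 0.27900 t); integrating gives ln(m/m₀) = −(Q_out/(Q_in−Q_out)) ln(V/V₀).
m = m₀ (V₀/V)^(Q_out/(Q_in−Q_out)) = 33.4 × (12.1/5.8225)^(-1.7312) = 9.4144 g.
C = m/V = 9.4144/5.8225 = 1.6169 g/m³.

1.62 g/m³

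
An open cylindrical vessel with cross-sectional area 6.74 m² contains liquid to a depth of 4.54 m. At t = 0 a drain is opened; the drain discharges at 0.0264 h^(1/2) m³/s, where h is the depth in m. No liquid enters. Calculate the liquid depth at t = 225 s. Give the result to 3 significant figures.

2.86 m

Mass balance (ρ constant): A dh/dt = −0.0264 √h.
Separate and integrate: 2(√h − √h₀) = −(0.0264/A) t.
√h = √4.54 − 0.0264·225/(2·6.74) = 2.1307 − 0.44065 = 1.6901.
h = 1.6901² = 2.8564 m.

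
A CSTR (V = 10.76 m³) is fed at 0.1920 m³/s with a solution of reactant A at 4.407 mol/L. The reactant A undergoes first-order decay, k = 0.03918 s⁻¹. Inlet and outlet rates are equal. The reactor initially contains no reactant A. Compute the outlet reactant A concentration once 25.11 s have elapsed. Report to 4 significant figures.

Species balance: V dC/dt = Q C_in − Q C − k V C.
dC/dt = (Q/V) C_in − (Q/V + k) C; effective rate a = Q/V + k = 0.0178439 + 0.03918 = 0.0570239 s⁻¹.
C_ss = Q C_in/(Q + kV) = 1.37904 mol/L; C(t) = C_ss + (C₀ − C_ss) e^(−a t).
C(25.11) = 1.37904 + (-1.37904)·e^(−0.0570239·25.11) = 1.37904 + (-1.37904)·0.238862 = 1.04964 mol/L.

1.050 mol/L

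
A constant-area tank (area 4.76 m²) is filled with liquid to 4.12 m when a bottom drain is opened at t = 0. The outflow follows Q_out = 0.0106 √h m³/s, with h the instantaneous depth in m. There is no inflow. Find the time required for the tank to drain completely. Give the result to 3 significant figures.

With no inflow, A dh/dt = −0.0106 √h.
This is separable: 2 d(√h)/dt = −0.0106/A, so √h = √h₀ − (0.0106/(2A)) t.
Set h = 0: 2√h₀ = (0.0106/A) t_empty ⇒ t_empty = 2A√h₀/0.0106.
t_empty = 2·4.76·√4.12/0.0106 = 9.5200·2.0298/0.0106 = 1823.0 s.

1820 s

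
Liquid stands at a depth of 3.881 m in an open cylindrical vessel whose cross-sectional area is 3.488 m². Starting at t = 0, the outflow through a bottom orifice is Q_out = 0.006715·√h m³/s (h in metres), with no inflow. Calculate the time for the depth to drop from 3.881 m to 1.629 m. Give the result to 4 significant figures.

720.7 s

A dh/dt = −Q_out = −0.006715 √h.
Separate and integrate: 2(√h − √h₀) = −(0.006715/A) t.
t = 2A(√h₀ − √h)/0.006715 = 2·3.488·(√3.881 − √1.629)/0.006715
  = 6.97600 × (1.97003 − 1.27632) / 0.006715 = 720.666 s.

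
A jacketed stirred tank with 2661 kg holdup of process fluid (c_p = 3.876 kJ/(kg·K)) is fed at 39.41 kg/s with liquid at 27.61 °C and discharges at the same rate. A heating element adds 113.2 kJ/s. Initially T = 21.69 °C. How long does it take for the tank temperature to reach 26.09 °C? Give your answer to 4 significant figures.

72.95 s

Energy balance: M c_p dT/dt = ṁ c_p (T_in − T) + 113.2.
τ = M/ṁ = 67.5209 s; T_ss = T_in + Q̇/(ṁ c_p) = 28.3511 °C.
T(t) = T_ss + (T₀ − T_ss) e^(−t/τ). Set T = 26.09:
e^(−t/τ) = (26.09 − 28.3511)/(21.69 − 28.3511) = 0.339445
t = −67.5209 · ln(0.339445) = 72.9526 s.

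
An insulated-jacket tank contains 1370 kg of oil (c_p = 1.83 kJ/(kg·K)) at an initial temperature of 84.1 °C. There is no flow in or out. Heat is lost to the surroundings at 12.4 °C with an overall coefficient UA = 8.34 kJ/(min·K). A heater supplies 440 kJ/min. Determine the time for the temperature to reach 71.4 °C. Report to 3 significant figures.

Lumped-capacitance energy balance: M c_p dT/dt = UA(T_amb − T) + Q̇.
τ = M c_p/UA = 300.61 min; T_ss = T_amb + Q̇/UA = 12.4 + 440/8.34 = 65.158 °C.
T(t) = T_ss + (T₀ − T_ss)e^(−t/τ); set T = 71.4:
t = −τ ln[(T − T_ss)/(T₀ − T_ss)] = −300.61 · ln(0.32954) = 333.70 min.

334 min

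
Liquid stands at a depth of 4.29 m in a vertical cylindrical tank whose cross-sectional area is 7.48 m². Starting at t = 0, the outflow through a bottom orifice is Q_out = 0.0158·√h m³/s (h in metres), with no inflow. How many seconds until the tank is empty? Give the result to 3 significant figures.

1960 s

A dh/dt = −Q_out = −0.0158 √h.
Separate and integrate: 2(√h − √h₀) = −(0.0158/A) t.
Set h = 0: 2√h₀ = (0.0158/A) t_empty ⇒ t_empty = 2A√h₀/0.0158.
t_empty = 2·7.48·√4.29/0.0158 = 14.960·2.0712/0.0158 = 1961.1 s.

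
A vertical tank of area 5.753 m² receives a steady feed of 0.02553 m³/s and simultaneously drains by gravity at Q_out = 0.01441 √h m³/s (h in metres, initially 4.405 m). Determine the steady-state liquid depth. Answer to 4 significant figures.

3.139 m

Level balance: A dh/dt = 0.02553 − 0.01441 √h. Setting dh/dt = 0:
Q_in = 0.01441 √h_ss ⇒ √h_ss = 0.02553/0.01441 = 1.77169.
h_ss = 1.77169² = 3.13887 m. (Since h₀ = 4.405 m > h_ss, the level will fall toward this value.)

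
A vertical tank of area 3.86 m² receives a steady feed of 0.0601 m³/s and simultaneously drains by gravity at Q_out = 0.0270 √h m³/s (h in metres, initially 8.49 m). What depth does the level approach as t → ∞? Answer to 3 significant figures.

4.95 m

Mass balance (ρ constant): A dh/dt = Q_in − 0.0270 √h. At steady state dh/dt = 0:
Q_in = 0.0270 √h_ss ⇒ √h_ss = 0.0601/0.0270 = 2.2259.
h_ss = 2.2259² = 4.9547 m. (Since h₀ = 8.49 m > h_ss, the level will fall toward this value.)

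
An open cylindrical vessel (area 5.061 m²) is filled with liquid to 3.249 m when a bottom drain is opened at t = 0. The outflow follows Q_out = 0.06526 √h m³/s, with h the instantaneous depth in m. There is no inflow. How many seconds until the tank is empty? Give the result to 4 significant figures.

With no inflow, A dh/dt = −0.06526 √h.
Separate and integrate: 2(√h − √h₀) = −(0.06526/A) t.
Tank is empty when √h = 0: t_empty = 2A√h₀/0.06526.
t_empty = 2·5.061·√3.249/0.06526 = 10.1220·1.80250/0.06526 = 279.572 s.

279.6 s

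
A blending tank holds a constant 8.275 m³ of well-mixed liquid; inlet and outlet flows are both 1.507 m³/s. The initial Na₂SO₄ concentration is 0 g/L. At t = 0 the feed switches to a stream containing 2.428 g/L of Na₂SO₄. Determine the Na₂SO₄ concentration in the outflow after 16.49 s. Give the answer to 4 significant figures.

Unsteady species balance (constant V, well mixed): V dC/dt = Q(C_in − C).
So dC/dt = (C_in − C)/τ with τ = V/Q = 8.275/1.507 = 5.49104 s.
This is linear first-order; C(t) = C_in + (C₀ − C_in) e^(−t/τ).
C(16.49) = 2.428 + (0 − 2.428)·e^(−16.49/5.49104) = 2.428 + (-2.42800)·0.0496343 = 2.30749 g/L.

2.307 g/L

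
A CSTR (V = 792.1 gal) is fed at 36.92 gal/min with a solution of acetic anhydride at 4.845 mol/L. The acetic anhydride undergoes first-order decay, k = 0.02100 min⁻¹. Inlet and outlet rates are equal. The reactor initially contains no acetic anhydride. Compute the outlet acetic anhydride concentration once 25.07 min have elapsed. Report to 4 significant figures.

V dC/dt = Q(C_in − C) − k V C.
dC/dt = (Q/V) C_in − (Q/V + k) C; effective rate a = Q/V + k = 0.0466103 + 0.02100 = 0.0676103 min⁻¹.
C_ss = Q C_in/(Q + kV) = 3.34013 mol/L; C(t) = C_ss + (C₀ − C_ss) e^(−a t).
C(25.07) = 3.34013 + (-3.34013)·e^(−0.0676103·25.07) = 3.34013 + (-3.34013)·0.183601 = 2.72687 mol/L.

2.727 mol/L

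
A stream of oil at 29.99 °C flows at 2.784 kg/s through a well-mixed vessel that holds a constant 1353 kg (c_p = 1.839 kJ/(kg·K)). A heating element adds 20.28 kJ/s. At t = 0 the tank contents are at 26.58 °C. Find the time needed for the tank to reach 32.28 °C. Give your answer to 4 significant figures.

M c_p dT/dt = ṁ c_p (T_in − T) + Q̇.
τ = M/ṁ = 485.991 s; T_ss = T_in + Q̇/(ṁ c_p) = 33.9511 °C.
T(t) = T_ss + (T₀ − T_ss) e^(−t/τ). Set T = 32.28:
e^(−t/τ) = (32.28 − 33.9511)/(26.58 − 33.9511) = 0.226711
t = −485.991 · ln(0.226711) = 721.250 s.

721.3 s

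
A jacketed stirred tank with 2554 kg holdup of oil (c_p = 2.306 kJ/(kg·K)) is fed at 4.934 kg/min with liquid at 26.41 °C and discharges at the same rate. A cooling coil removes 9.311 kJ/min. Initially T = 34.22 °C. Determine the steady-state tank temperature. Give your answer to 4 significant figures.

Energy balance: M c_p dT/dt = ṁ c_p (T_in − T) − 9.311.
At steady state dT/dt = 0 ⇒ T_ss = T_in − Q̇/(ṁ c_p) = 26.41 − 9.311/(4.934·2.306) = 25.5917 °C.

25.59 °C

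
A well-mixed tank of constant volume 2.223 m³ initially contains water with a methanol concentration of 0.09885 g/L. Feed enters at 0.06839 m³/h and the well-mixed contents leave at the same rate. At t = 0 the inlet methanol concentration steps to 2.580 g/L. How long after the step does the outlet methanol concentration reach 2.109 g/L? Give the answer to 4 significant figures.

54.01 h

Accumulation = in − out for the solute gives V dC/dt = Q(C_in − C), so τ = V/Q = 32.5048 h.
C(t) = C_in + (C₀ − C_in) e^(−t/τ). Set C = 2.109 and solve for t:
e^(−t/τ) = (C − C_in)/(C₀ − C_in) = (2.109 − 2.580)/(0.09885 − 2.580) = 0.189831
t = −τ ln(…) = 32.5048 × 1.66162 = 54.0105 h.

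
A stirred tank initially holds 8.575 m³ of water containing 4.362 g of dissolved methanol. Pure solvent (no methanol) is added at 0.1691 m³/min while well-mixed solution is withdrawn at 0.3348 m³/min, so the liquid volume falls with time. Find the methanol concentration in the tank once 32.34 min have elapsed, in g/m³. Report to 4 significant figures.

Total volume: dV/dt = Q_in − Q_out = -0.165700 m³/min, so V(t) = 8.575 − 0.165700 t and V(32.34) = 3.21626 m³.
No methanol enters, so dm/dt = −Q_out · (m/V).
Separate: dm/m = −Q_out dt/V(t) ⇒ ln(m/m₀) = −(Q_out/(Q_in−Q_out)) ln(V/V₀).
m = m₀ (V₀/V)^(Q_out/(Q_in−Q_out)) = 4.362 × (8.575/3.21626)^(-2.02052) = 0.601425 g.
C = m/V = 0.601425/3.21626 = 0.186995 g/m³.

0.1870 g/m³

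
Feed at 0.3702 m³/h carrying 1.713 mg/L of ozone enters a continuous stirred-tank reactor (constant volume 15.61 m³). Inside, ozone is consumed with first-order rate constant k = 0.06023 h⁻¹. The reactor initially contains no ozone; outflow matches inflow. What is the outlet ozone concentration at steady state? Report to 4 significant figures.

0.4839 mg/L

Species balance: V dC/dt = Q C_in − Q C − k V C.
At steady state: 0 = Q C_in − (Q + kV) C_ss, so C_ss = Q C_in/(Q + kV).
C_ss = 0.3702·1.713/(0.3702 + 0.06023·15.61) = 0.634153/1.31039 = 0.483942 mg/L.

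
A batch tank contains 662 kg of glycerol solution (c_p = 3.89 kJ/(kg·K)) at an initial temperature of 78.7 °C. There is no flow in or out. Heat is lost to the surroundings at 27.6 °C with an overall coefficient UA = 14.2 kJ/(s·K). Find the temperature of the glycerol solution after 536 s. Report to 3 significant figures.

M c_p dT/dt = −UA(T − T_amb).
dT/dt = (T_ss − T)/τ with T_ss = T_amb = 27.600 °C, τ = M c_p/UA = 662·3.89/14.2 = 181.35 s.
Integrating: T(t) = T_ss + (T₀ − T_ss) e^(−t/τ).
T(536) = 27.600 + (51.100)·0.052047 = 30.260 °C.

30.3 °C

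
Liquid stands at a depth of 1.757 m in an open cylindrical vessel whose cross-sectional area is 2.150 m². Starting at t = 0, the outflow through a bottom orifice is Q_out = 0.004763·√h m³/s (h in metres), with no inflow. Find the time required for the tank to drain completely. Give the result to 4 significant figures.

With no inflow, A dh/dt = −0.004763 √h.
This is separable: 2 d(√h)/dt = −0.004763/A, so √h = √h₀ − (0.004763/(2A)) t.
Tank is empty when √h = 0: t_empty = 2A√h₀/0.004763.
t_empty = 2·2.150·√1.757/0.004763 = 4.30000·1.32552/0.004763 = 1196.67 s.

1197 s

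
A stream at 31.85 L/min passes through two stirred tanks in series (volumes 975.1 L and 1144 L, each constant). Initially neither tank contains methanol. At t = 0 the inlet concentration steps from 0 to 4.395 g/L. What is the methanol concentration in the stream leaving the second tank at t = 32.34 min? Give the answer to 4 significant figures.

1.120 g/L

Each tank obeys Vᵢ dCᵢ/dt = Q(Cᵢ₋₁ − Cᵢ), so τᵢ = Vᵢ/Q.
τ₁ = 975.1/31.85 = 30.6154 min; τ₂ = 1144/31.85 = 35.9184 min.
Solving the cascade with C₁(0)=C₂(0)=0 gives C₂(t) = C_in[1 − (τ₁ e^(−t/τ₁) − τ₂ e^(−t/τ₂))/(τ₁ − τ₂)].
At t = 32.34: e^(−t/τ₁) = 0.347729, e^(−t/τ₂) = 0.406417.
C₂ = 4.395·[1 − (30.6154·0.347729 − 35.9184·0.406417)/(-5.30298)] = 4.395·0.254762 = 1.11968 g/L.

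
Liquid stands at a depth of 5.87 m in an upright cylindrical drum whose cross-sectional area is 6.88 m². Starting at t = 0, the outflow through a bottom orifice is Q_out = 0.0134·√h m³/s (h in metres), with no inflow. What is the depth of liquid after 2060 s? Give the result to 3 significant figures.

With no inflow, A dh/dt = −0.0134 √h.
Separate and integrate: 2(√h − √h₀) = −(0.0134/A) t.
√h = √5.87 − 0.0134·2060/(2·6.88) = 2.4228 − 2.0061 = 0.41670.
h = 0.41670² = 0.17364 m.

0.174 m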